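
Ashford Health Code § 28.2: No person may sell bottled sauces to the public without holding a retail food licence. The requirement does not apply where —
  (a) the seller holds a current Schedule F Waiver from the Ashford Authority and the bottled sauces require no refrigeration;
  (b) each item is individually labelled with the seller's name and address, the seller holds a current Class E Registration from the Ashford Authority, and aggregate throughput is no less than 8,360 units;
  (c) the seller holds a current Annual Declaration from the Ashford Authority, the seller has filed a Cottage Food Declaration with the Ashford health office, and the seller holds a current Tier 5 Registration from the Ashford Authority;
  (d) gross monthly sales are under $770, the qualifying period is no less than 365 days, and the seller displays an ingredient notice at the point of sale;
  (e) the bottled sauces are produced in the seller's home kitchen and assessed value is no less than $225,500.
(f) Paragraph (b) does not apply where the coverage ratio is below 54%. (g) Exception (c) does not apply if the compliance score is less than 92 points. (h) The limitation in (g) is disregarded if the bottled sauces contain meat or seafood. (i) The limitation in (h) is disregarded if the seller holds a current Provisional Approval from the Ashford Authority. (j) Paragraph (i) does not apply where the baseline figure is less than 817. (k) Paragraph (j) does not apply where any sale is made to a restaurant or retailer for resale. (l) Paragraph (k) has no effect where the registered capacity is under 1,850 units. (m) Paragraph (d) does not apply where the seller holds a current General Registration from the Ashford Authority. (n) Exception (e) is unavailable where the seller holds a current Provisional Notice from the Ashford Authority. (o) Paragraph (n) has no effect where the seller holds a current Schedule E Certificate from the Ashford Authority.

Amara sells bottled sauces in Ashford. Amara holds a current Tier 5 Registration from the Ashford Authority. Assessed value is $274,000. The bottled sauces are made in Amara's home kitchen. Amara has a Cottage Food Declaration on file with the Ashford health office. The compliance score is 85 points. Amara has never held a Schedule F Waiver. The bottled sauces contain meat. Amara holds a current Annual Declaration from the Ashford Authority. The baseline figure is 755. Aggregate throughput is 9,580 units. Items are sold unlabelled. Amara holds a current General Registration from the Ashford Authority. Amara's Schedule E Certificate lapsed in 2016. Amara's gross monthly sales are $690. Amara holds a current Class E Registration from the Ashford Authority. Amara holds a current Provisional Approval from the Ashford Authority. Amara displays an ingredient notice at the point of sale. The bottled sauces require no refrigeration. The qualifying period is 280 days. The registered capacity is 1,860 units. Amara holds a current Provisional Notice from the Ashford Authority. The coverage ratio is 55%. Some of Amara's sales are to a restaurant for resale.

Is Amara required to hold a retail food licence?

Yes — Amara must hold a retail food licence.

Exception (a) requires that the seller holds a current Schedule F Waiver from the Ashford Authority; but there is no Schedule F Waiver in force, so (a) is unavailable.
Exception (b) does not apply: items are sold unlabelled.
Exception (c) is satisfied on its face — a current Annual Declaration is held; a Cottage Food Declaration is on file; a current Tier 5 Registration is held. However, paragraphs (g)–(l) must be considered: (g) is engaged — the compliance score is 85 points, less than the 92 points limit. (h) would limit (g) — the bottled sauces contain meat — but (i) sets (h) aside: (i) is engaged — a current Provisional Approval is held. (j) would limit (i) — the baseline figure is 755, less than the 817 limit — but (k) sets (j) aside: (k) operates — some sales are to a restaurant for resale. (l), which would lift (k), is not triggered — the registered capacity is 1,860 units, not under 1,850 units. Exception (c) does not apply.
Exception (d) requires that the qualifying period is no less than 365 days; but the qualifying period is 280 days, short of 365 days, so (d) is unavailable.
Exception (e)'s conditions are all satisfied: the bottled sauces are home-kitchen produced; assessed value is $274,000, meeting the $225,500 threshold. But applying paragraphs (n)–(o): (n) operates against (e): a current Provisional Notice is held. (o) is inapplicable (there is no Schedule E Certificate in force), so (n) stands. So (e) is unavailable.
Every exception is unavailable, so the rule governs.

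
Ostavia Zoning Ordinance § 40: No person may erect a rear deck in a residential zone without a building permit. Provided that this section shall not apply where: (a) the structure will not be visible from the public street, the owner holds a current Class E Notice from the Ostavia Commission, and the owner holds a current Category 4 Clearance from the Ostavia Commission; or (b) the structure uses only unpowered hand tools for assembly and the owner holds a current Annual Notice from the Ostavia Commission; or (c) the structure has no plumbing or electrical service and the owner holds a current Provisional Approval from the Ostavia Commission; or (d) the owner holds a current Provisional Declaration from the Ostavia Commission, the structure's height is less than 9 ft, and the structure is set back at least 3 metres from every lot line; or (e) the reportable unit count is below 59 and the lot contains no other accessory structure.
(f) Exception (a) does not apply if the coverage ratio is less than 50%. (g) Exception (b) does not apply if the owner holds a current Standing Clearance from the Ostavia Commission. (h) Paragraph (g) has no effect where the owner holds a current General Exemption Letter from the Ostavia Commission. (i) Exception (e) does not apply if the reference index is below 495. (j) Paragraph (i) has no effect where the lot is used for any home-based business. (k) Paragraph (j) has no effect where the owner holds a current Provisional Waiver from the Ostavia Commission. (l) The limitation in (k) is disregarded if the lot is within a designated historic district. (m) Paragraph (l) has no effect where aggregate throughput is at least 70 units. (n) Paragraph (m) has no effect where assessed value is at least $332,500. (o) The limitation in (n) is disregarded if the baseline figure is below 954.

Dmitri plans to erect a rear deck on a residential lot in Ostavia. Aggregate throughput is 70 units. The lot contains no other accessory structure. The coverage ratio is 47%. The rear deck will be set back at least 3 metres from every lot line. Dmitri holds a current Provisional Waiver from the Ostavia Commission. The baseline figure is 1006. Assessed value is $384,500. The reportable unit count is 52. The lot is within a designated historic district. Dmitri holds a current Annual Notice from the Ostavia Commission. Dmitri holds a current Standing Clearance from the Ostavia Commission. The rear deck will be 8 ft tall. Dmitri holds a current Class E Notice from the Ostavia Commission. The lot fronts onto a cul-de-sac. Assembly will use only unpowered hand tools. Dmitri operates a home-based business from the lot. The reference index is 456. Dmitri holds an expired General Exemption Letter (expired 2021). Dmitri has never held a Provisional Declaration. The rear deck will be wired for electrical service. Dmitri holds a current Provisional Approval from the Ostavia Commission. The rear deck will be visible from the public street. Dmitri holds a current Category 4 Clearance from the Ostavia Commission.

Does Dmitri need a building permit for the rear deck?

Exception (a) fails — the structure will be visible from the street.
Exception (b) is satisfied on its face — assembly uses only hand tools; a current Annual Notice is held. However, paragraphs (g)–(h) must be considered: (g) is triggered — a current Standing Clearance is held. (h) does not operate here (no current General Exemption Letter is held), so (g) stands. Exception (b) does not apply.
Exception (c) requires that the structure has no plumbing or electrical service; but electrical service is planned, so (c) is unavailable.
Exception (d) does not apply: there is no Provisional Declaration in force.
Exception (e): the reportable unit count is 52, below the 59 limit; the lot has no other accessory structure — every condition holds. Under paragraphs (i)–(o): (i) would limit (e) — the reference index is 456, below the 495 limit — but (j) sets (i) aside: (j) is engaged — a home-based business operates on the lot. (k) applies (a current Provisional Waiver is held), but yields to (l): (l) is triggered — the lot is in a historic district. (m) is engaged (aggregate throughput is 70 units, meeting the 70 units threshold), but is set aside by (n): (n) operates against (m): assessed value is $384,500, meeting the $332,500 threshold. (o), which would lift (n), is not triggered — the baseline figure is 1,006, not below 954. So (e) applies.

No — exception (e) applies; Dmitri does not need a building permit.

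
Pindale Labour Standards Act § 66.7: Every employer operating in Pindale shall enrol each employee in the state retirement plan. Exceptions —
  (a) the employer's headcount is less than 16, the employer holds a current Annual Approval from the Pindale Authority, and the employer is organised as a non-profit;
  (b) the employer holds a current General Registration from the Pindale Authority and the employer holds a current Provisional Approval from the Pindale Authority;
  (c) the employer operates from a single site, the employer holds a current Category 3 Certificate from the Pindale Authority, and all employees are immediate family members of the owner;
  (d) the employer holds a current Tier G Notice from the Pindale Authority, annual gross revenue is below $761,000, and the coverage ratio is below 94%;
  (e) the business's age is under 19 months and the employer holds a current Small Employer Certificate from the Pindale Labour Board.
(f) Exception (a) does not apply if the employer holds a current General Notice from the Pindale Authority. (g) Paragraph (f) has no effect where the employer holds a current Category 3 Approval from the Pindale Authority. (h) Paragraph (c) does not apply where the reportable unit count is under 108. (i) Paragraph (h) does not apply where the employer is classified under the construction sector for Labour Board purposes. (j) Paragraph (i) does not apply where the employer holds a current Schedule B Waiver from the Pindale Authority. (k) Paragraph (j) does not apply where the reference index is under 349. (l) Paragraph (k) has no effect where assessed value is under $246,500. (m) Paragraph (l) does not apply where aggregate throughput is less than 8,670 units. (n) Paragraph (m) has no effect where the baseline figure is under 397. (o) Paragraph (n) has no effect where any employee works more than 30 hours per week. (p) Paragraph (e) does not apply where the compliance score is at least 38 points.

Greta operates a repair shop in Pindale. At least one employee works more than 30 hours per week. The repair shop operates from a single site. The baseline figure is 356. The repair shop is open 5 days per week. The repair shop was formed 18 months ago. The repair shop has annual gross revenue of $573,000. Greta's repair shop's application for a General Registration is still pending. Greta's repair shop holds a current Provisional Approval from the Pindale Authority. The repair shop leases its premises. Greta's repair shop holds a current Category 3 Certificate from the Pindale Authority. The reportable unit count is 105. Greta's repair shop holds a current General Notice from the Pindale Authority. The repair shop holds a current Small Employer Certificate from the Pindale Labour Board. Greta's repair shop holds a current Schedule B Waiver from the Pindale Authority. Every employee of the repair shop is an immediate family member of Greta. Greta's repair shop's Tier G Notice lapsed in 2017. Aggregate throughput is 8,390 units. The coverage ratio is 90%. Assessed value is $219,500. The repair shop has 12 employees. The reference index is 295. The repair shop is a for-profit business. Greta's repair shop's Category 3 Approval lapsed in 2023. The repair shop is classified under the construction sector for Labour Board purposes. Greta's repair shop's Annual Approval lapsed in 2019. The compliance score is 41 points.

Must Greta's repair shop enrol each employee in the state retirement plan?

Exception (a) does not apply: there is no Annual Approval in force.
Exception (b) requires that the employer holds a current General Registration from the Pindale Authority; but there is no General Registration in force, so (b) is unavailable.
Exception (c)'s conditions are all satisfied: the employer operates from a single site; a current Category 3 Certificate is held; every employee is an immediate family member. As to paragraphs (h)–(o): (h) applies (the reportable unit count is 105, under the 108 limit), but yields to (i): (i) is triggered — the repair shop is classified under the construction sector. (j) is engaged (a current Schedule B Waiver is held), but is overridden by (k): (k) operates — the reference index is 295, under the 349 limit. (l) operates (assessed value is $219,500, under the $246,500 limit), but is displaced by (m): (m) operates against (l): aggregate throughput is 8,390 units, less than the 8,670 units limit. (n) is engaged (the baseline figure is 356, under the 397 limit), but is displaced by (o): (o) is triggered — at least one employee exceeds 30 hours/week. (c) remains available.
Exception (d) fails — the Tier G Notice is not current.
Exception (e) is satisfied on its face — the business's age is 18 months, under the 19 months limit; a current Small Employer Certificate is held. However, paragraph (p) must be considered: (p) operates against (e): the compliance score is 41 points, meeting the 38 points threshold. So (e) is unavailable.

No — exception (c) applies; Greta's repair shop is not required to enrol each employee in the state retirement plan.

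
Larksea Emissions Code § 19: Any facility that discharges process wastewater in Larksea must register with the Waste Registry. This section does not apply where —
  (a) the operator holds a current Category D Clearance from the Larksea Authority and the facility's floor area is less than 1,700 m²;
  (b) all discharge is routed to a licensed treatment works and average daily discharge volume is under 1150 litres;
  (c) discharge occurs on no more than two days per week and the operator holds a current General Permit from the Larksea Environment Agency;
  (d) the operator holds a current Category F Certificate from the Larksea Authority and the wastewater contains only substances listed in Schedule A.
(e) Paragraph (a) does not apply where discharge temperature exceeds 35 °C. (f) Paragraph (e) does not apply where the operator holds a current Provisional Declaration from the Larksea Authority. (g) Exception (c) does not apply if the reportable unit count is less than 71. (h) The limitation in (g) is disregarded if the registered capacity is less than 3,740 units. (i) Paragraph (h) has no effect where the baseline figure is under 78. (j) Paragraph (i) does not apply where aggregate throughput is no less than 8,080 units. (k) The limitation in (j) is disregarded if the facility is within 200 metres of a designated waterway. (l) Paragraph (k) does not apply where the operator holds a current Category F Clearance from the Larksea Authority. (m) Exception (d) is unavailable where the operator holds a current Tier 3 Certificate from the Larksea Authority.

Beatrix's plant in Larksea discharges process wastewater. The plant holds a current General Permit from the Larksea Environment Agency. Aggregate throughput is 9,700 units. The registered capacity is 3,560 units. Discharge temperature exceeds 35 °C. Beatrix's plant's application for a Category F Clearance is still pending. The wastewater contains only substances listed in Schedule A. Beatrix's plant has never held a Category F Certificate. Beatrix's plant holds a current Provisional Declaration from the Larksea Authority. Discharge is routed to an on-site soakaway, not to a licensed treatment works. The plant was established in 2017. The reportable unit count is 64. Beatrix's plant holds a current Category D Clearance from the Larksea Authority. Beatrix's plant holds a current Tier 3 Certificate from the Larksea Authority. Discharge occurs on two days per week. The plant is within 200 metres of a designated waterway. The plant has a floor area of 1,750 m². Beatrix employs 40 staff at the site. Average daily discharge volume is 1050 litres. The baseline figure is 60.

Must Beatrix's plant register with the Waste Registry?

Exception (a) requires that the facility's floor area is less than 1,700 m²; but the facility's floor area is 1,750 m², not less than 1,700 m², so (a) is unavailable.
Exception (b) fails — discharge is not routed to a licensed treatment works.
Exception (c)'s conditions are all satisfied: discharge occurs on no more than two days per week; a current General Permit is held. But applying paragraphs (g)–(l): (g) is engaged — the reportable unit count is 64, less than the 71 limit. (h) is engaged (the registered capacity is 3,560 units, less than the 3,740 units limit), but is overridden by (i): (i) is triggered — the baseline figure is 60, under the 78 limit. (j) is engaged (aggregate throughput is 9,700 units, meeting the 8,080 units threshold), but yields to (k): (k) operates against (j): the plant is within 200 m of a designated waterway. (l), which would lift (k), is not triggered — no current Category F Clearance is held. (c) is therefore removed.
Exception (d) does not apply: there is no Category F Certificate in force.
No exception applies. The general rule governs.

Yes — Beatrix's plant must register with the Waste Registry.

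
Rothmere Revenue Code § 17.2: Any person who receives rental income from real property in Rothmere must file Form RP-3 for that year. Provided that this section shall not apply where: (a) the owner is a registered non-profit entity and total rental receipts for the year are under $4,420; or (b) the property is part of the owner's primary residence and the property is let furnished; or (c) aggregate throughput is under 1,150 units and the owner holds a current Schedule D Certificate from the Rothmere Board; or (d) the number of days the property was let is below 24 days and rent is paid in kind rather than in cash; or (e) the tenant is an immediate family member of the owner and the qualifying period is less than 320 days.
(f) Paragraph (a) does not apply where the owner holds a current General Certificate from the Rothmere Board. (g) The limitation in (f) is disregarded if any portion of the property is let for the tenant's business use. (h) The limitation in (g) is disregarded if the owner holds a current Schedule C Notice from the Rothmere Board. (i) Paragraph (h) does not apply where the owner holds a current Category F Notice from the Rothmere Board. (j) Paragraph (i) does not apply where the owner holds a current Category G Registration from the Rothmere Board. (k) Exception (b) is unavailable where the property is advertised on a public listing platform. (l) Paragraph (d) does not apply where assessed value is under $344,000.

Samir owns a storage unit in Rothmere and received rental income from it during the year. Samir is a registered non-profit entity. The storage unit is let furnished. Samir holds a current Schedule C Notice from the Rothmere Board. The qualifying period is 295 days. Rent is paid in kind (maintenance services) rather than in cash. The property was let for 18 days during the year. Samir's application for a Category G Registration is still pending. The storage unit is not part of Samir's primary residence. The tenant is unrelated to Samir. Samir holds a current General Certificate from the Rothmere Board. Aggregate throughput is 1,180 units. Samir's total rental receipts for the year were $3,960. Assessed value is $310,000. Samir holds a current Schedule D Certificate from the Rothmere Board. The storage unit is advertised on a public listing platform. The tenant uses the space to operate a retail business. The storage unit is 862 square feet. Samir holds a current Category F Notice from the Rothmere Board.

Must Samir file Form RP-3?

No — exception (a) applies; Samir is not required to file Form RP-3.

Exception (a) is satisfied on its face — Samir is a registered non-profit; total rental receipts for the year are $3,960, under the $4,420 limit. Considering the limiting provisions: (f) operates (a current General Certificate is held), but is displaced by (g): (g) operates — the space is let for business use. (h) would limit (g) — a current Schedule C Notice is held — but (i) sets (h) aside: (i) operates against (h): a current Category F Notice is held. (j) is not triggered (no current Category G Registration is held), so (i) stands. (a) remains available.
Exception (b) fails — the storage unit is not part of the primary residence.
Exception (c) requires that aggregate throughput is under 1,150 units; but aggregate throughput is 1,180 units, not under 1,150 units, so (c) is unavailable.
All of (d)'s requirements are met (the number of days the property was let is 18 days, below the 24 days limit; rent is paid in kind). But: (l) is engaged — assessed value is $310,000, under the $344,000 limit. So (d) is unavailable.
Exception (e) requires that the tenant is an immediate family member of the owner; but the tenant is unrelated to the owner, so (e) is unavailable.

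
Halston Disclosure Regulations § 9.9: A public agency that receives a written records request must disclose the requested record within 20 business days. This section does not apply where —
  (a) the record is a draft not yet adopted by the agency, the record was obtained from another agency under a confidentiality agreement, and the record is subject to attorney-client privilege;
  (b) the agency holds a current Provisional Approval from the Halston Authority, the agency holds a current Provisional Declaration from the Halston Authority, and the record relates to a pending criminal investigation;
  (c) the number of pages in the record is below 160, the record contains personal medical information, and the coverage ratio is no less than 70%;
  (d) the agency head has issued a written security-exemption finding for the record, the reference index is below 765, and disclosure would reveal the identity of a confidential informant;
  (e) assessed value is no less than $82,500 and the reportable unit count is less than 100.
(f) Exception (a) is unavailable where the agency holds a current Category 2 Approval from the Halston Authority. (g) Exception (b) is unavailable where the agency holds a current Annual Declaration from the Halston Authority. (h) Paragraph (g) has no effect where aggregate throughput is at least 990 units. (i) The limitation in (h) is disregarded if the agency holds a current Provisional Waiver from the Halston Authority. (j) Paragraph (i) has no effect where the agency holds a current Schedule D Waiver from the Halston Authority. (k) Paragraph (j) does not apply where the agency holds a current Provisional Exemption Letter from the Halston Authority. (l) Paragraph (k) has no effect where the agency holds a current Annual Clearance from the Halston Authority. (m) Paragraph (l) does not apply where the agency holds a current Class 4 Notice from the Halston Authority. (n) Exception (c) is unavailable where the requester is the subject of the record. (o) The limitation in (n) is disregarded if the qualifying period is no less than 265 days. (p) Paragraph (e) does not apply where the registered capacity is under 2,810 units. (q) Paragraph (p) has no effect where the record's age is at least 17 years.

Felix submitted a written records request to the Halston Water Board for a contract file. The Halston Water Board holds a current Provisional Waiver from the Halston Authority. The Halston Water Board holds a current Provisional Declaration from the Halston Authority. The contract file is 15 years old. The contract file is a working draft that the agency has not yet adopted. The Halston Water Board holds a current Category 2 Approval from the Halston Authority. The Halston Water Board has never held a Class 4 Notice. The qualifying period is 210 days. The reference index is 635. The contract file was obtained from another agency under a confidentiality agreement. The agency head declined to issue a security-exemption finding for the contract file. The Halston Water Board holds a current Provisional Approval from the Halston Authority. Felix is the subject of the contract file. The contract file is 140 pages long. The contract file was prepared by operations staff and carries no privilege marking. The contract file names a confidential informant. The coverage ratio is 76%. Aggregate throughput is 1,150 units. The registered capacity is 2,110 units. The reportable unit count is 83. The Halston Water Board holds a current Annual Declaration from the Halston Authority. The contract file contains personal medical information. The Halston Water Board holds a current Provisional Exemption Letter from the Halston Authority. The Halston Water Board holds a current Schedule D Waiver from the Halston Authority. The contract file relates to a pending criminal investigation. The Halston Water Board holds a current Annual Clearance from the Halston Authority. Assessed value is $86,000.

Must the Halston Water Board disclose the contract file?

Exception (a) does not apply: the contract file carries no privilege marking.
All of (b)'s requirements are met (a current Provisional Approval is held; a current Provisional Declaration is held; the contract file relates to a pending investigation). Under paragraphs (g)–(m): (g) is triggered (a current Annual Declaration is held), but yields to (h): (h) operates against (g): aggregate throughput is 1,150 units, meeting the 990 units threshold. (i) applies (a current Provisional Waiver is held), but is itself disapplied by (j): (j) operates against (i): a current Schedule D Waiver is held. (k) applies (a current Provisional Exemption Letter is held), but is overridden by (l): (l) operates against (k): a current Annual Clearance is held. (m) is not engaged (there is no Class 4 Notice in force), so (l) stands. Exception (b) stands.
Exception (c): the number of pages in the record is 140, below the 160 limit; the contract file contains personal medical information; the coverage ratio is 76%, meeting the 70% threshold — every condition holds. But: (n) operates against (c): Felix is the subject of the contract file. (o), which would lift (n), is not engaged — the qualifying period is 210 days, short of 265 days. So (c) is unavailable.
Exception (d) fails — the agency head declined to issue a security-exemption finding.
All of (e)'s requirements are met (assessed value is $86,000, meeting the $82,500 threshold; the reportable unit count is 83, less than the 100 limit). Turning to paragraphs (p)–(q): (p) operates against (e): the registered capacity is 2,110 units, under the 2,810 units limit. (q), which would lift (p), is not triggered — the record's age is 15 years, short of 17 years. (e) is therefore removed.

No — exception (b) applies; the Halston Water Board is not required to disclose the contract file.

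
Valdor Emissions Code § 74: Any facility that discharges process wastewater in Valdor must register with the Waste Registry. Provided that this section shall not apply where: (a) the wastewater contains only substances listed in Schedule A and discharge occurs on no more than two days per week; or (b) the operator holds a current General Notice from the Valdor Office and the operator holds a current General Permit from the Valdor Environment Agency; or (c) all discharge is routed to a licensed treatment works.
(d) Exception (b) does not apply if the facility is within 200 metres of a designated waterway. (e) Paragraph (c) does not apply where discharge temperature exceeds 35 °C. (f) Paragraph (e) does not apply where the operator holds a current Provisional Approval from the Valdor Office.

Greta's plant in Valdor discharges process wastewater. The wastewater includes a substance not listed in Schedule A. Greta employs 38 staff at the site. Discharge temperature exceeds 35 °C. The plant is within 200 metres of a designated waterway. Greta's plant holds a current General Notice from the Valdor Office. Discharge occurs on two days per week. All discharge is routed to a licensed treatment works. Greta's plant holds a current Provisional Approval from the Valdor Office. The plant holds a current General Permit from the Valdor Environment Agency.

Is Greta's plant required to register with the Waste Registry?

Exception (a) fails — the wastewater includes a non-Schedule-A substance.
Exception (b)'s conditions are all satisfied: a current General Notice is held; a current General Permit is held. Turning to paragraph (d): (d) is triggered — the plant is within 200 m of a designated waterway. (b) is therefore removed.
Exception (c): discharge is routed to a licensed treatment works — every condition holds. Considering the limiting provisions: (e) applies (discharge temperature exceeds 35 °C), but is itself disapplied by (f): (f) operates against (e): a current Provisional Approval is held. Exception (c) stands.

No — exception (c) applies; Greta's plant is not required to register with the Waste Registry.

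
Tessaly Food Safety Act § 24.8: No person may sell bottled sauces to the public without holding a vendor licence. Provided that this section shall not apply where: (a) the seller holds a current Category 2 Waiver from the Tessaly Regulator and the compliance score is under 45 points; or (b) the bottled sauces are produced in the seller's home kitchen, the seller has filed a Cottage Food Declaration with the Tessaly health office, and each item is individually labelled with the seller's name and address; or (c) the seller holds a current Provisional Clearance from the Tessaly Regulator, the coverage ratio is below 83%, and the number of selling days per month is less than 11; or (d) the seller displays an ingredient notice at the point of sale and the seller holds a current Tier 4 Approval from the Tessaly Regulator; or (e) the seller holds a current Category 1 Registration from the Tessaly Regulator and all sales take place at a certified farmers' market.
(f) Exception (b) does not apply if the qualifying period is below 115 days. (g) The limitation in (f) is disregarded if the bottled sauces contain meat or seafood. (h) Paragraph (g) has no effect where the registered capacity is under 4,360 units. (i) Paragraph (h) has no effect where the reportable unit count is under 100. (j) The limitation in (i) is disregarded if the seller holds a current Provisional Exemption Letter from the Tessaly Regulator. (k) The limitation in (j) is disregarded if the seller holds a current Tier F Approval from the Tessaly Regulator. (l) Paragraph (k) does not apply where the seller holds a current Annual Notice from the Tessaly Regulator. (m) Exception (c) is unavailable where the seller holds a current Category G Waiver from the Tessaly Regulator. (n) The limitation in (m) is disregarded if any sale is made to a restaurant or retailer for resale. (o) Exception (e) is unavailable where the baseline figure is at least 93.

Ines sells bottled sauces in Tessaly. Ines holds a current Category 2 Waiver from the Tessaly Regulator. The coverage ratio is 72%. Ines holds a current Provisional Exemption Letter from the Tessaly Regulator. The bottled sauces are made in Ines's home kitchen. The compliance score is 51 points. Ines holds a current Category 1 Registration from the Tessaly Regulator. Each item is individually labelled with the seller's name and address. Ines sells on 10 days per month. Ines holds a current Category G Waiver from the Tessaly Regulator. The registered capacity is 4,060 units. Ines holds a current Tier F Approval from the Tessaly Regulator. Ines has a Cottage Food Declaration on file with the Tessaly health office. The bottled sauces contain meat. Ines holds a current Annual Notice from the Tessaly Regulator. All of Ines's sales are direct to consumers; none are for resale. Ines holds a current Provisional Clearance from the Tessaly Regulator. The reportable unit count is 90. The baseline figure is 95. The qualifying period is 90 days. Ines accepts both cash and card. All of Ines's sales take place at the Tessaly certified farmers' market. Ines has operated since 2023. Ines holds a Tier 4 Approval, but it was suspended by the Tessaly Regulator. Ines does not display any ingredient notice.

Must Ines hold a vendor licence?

Exception (a) fails — the compliance score is 51 points, not under 45 points.
Exception (b) is satisfied on its face — the bottled sauces are home-kitchen produced; a Cottage Food Declaration is on file; items are individually labelled. However, paragraphs (f)–(l) must be considered: (f) applies — the qualifying period is 90 days, below the 115 days limit. (g) applies (the bottled sauces contain meat), but is overridden by (h): (h) operates against (g): the registered capacity is 4,060 units, under the 4,360 units limit. (i) is triggered (the reportable unit count is 90, under the 100 limit), but is set aside by (j): (j) is engaged — a current Provisional Exemption Letter is held. (k) is engaged (a current Tier F Approval is held), but is itself disapplied by (l): (l) applies — a current Annual Notice is held. Exception (b) does not apply.
Exception (c) is satisfied on its face — a current Provisional Clearance is held; the coverage ratio is 72%, below the 83% limit; the number of selling days per month is 10, less than the 11 limit. But: (m) is engaged — a current Category G Waiver is held. (n), which would lift (m), is not triggered — no sales are for resale. (c) is therefore removed.
Exception (d) fails — no ingredient notice is displayed.
Exception (e)'s conditions are all satisfied: a current Category 1 Registration is held; all sales are at a certified farmers' market. Turning to paragraph (o): (o) operates against (e): the baseline figure is 95, meeting the 93 threshold. Exception (e) does not apply.
No exception displaces § 24.8.

Yes — Ines must hold a vendor licence.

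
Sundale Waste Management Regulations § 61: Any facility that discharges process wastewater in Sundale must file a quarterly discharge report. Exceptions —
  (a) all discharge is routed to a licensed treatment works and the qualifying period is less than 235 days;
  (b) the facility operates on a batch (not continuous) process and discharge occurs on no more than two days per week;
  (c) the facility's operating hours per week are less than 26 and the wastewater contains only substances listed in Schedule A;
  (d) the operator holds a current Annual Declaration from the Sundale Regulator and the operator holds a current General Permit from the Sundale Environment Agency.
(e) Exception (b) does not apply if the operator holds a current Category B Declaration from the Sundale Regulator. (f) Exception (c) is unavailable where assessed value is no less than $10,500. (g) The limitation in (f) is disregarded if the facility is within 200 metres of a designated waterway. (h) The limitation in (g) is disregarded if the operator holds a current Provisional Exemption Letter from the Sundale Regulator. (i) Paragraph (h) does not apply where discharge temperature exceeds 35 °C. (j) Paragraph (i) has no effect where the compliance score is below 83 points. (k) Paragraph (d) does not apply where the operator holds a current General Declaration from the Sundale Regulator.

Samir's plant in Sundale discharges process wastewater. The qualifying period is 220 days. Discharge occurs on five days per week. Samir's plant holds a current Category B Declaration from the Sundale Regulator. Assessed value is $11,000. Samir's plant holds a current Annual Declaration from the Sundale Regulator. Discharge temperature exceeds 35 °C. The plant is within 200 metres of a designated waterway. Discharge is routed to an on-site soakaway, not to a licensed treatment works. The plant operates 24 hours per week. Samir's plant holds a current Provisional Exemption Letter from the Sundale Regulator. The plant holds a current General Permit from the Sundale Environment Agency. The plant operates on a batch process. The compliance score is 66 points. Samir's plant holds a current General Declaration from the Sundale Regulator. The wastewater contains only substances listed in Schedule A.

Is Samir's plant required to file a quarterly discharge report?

Yes — Samir's plant must file a quarterly discharge report.

Exception (a) requires that all discharge is routed to a licensed treatment works; but discharge is not routed to a licensed treatment works, so (a) is unavailable.
Exception (b) fails — discharge occurs on five days per week.
Exception (c)'s conditions are all satisfied: the facility's operating hours per week are 24, less than the 26 limit; the wastewater is Schedule-A-only. However, paragraphs (f)–(j) must be considered: (f) is engaged — assessed value is $11,000, meeting the $10,500 threshold. (g) would limit (f) — the plant is within 200 m of a designated waterway — but (h) sets (g) aside: (h) operates against (g): a current Provisional Exemption Letter is held. (i) applies (discharge temperature exceeds 35 °C), but is set aside by (j): (j) operates against (i): the compliance score is 66 points, below the 83 points limit. (c) is therefore removed.
Exception (d) is satisfied on its face — a current Annual Declaration is held; a current General Permit is held. But: (k) applies — a current General Declaration is held. (d) is therefore removed.
None of the exceptions is available; § 61 applies in full.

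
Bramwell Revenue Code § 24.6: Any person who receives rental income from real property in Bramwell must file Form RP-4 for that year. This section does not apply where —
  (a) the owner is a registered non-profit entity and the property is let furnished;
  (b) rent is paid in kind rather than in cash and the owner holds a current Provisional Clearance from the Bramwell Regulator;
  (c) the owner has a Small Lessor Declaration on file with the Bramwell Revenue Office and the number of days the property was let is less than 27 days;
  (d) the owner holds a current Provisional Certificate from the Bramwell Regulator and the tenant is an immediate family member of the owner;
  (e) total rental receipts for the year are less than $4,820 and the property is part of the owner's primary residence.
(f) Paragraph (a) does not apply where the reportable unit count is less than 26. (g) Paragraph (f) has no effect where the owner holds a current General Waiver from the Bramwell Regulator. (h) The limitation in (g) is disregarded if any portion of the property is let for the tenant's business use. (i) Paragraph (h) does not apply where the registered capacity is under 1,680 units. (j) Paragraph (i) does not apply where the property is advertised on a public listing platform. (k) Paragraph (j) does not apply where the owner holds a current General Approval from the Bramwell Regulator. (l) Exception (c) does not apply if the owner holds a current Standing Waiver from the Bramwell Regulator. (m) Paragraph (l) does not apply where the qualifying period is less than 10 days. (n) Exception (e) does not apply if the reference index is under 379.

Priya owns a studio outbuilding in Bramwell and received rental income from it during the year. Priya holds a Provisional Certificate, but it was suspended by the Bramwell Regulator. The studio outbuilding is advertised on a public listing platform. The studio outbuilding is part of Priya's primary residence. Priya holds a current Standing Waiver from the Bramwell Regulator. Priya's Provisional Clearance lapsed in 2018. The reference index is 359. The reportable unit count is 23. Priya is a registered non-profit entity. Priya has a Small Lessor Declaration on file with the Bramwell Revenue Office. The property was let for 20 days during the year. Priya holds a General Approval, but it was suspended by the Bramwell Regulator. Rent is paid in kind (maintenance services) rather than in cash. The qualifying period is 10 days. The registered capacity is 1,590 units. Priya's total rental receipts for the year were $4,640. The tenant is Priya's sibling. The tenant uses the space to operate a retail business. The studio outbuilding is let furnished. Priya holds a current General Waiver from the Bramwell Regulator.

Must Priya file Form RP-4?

Exception (a): Priya is a registered non-profit; the property is let furnished — every condition holds. However, paragraphs (f)–(k) must be considered: (f) applies — the reportable unit count is 23, less than the 26 limit. (g) is engaged (a current General Waiver is held), but yields to (h): (h) operates — the space is let for business use. (i) would limit (h) — the registered capacity is 1,590 units, under the 1,680 units limit — but (j) sets (i) aside: (j) operates against (i): the property is publicly advertised. (k), which would lift (j), is inapplicable — no current General Approval is held. Exception (a) does not apply.
Exception (b) fails — no current Provisional Clearance is held.
Exception (c)'s conditions are all satisfied: a Small Lessor Declaration is on file; the number of days the property was let is 20 days, less than the 27 days limit. But applying paragraphs (l)–(m): (l) operates — a current Standing Waiver is held. (m) is not engaged (the qualifying period is 10 days, not less than 10 days), so (l) stands. Exception (c) does not apply.
Exception (d) requires that the owner holds a current Provisional Certificate from the Bramwell Regulator; but the Provisional Certificate is not current, so (d) is unavailable.
Exception (e): total rental receipts for the year are $4,640, less than the $4,820 limit; the studio outbuilding is part of the primary residence — every condition holds. But: (n) is triggered — the reference index is 359, under the 379 limit. So (e) is unavailable.
No exception displaces § 24.6.

Yes — Priya must file Form RP-4.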